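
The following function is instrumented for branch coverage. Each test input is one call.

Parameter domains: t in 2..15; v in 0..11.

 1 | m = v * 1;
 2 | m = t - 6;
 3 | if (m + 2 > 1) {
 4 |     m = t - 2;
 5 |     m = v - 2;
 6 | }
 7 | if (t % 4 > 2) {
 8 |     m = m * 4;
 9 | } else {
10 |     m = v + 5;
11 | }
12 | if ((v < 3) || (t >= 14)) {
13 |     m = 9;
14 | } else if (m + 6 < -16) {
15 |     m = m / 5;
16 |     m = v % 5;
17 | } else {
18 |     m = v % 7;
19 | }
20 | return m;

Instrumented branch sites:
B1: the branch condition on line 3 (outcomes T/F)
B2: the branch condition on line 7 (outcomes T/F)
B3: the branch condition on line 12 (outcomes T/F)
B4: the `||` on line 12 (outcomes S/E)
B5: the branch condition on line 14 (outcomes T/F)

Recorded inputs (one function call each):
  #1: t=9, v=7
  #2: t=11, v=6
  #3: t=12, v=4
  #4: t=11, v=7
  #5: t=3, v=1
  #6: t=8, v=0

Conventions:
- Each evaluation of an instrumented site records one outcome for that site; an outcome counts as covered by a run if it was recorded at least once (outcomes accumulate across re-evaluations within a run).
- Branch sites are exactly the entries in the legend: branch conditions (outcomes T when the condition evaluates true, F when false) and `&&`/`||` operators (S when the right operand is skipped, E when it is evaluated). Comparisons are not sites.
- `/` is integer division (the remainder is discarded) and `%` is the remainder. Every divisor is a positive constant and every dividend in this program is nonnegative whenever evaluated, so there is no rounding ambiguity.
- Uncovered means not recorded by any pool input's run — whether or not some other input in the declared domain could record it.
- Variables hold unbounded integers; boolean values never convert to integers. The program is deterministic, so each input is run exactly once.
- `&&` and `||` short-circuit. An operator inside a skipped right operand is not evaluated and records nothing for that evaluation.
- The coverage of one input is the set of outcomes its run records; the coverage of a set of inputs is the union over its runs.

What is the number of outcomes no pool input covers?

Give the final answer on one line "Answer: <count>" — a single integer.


#1 (t=9, v=7) -> B1->T, B2->F, B4->E, B3->F, B5->F; covered: B1=T, B2=F, B3=F, B4=E, B5=F
#2 (t=11, v=6) -> B1->T, B2->T, B4->E, B3->F, B5->F; covered: B1=T, B2=T, B3=F, B4=E, B5=F
#3 (t=12, v=4) -> B1->T, B2->F, B4->E, B3->F, B5->F; covered: B1=T, B2=F, B3=F, B4=E, B5=F
#4 (t=11, v=7) -> B1->T, B2->T, B4->E, B3->F, B5->F; covered: B1=T, B2=T, B3=F, B4=E, B5=F
#5 (t=3, v=1) -> B1->F, B2->T, B4->S, B3->T; covered: B1=F, B2=T, B3=T, B4=S
#6 (t=8, v=0) -> B1->T, B2->F, B4->S, B3->T; covered: B1=T, B2=F, B3=T, B4=S
union over the pool: B1=T, B1=F, B2=T, B2=F, B3=T, B3=F, B4=S, B4=E, B5=F
uncovered (1 of 10): B5=T
Answer: 1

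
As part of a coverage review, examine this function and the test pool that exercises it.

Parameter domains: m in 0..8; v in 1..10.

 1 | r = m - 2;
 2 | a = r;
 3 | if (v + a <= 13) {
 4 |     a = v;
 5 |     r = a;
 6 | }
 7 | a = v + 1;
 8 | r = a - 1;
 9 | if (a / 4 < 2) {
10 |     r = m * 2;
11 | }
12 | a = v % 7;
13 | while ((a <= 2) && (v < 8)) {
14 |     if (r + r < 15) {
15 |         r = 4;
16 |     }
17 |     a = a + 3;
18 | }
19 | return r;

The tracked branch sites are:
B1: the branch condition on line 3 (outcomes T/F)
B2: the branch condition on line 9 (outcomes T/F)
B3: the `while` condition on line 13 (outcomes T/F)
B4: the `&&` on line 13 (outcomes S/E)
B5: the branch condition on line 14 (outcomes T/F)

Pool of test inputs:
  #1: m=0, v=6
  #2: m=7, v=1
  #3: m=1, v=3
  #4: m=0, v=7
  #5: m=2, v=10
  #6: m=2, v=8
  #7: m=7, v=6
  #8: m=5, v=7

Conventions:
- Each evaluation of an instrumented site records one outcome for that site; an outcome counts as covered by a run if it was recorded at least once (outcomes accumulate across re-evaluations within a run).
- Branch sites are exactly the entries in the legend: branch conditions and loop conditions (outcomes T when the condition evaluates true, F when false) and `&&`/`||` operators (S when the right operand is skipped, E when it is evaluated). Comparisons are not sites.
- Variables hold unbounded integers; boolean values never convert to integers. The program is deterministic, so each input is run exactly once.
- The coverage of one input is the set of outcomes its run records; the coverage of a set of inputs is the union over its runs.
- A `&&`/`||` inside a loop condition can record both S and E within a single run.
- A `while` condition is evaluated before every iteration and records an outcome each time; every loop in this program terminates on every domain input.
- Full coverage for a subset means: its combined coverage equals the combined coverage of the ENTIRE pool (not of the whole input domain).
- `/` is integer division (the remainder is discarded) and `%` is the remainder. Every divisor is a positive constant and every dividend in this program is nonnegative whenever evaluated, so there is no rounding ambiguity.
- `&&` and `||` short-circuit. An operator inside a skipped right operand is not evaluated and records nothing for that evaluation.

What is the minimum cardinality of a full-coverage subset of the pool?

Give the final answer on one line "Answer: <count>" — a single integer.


test 1 (m=0, v=6) hits B1=T, B2=T, B3=F, B4=S
test 2 (m=7, v=1) hits B1=T, B2=T, B3=T, B3=F, B4=S, B4=E, B5=F
test 3 (m=1, v=3) hits B1=T, B2=T, B3=F, B4=S
test 4 (m=0, v=7) hits B1=T, B2=F, B3=T, B3=F, B4=S, B4=E, B5=T
test 5 (m=2, v=10) hits B1=T, B2=F, B3=F, B4=S
test 6 (m=2, v=8) hits B1=T, B2=F, B3=F, B4=E
test 7 (m=7, v=6) hits B1=T, B2=T, B3=F, B4=S
test 8 (m=5, v=7) hits B1=T, B2=F, B3=T, B3=F, B4=S, B4=E, B5=T
the full pool covers 9 outcomes: B1=T, B2=T, B2=F, B3=T, B3=F, B4=S, B4=E, B5=T, B5=F
every size-1 subset falls short of the 9 outcomes (best: 7/9)
inputs {2, 4} (size 2) cover everything; no size-2 subset with a lexicographically smaller index list covers all 9
Answer: 2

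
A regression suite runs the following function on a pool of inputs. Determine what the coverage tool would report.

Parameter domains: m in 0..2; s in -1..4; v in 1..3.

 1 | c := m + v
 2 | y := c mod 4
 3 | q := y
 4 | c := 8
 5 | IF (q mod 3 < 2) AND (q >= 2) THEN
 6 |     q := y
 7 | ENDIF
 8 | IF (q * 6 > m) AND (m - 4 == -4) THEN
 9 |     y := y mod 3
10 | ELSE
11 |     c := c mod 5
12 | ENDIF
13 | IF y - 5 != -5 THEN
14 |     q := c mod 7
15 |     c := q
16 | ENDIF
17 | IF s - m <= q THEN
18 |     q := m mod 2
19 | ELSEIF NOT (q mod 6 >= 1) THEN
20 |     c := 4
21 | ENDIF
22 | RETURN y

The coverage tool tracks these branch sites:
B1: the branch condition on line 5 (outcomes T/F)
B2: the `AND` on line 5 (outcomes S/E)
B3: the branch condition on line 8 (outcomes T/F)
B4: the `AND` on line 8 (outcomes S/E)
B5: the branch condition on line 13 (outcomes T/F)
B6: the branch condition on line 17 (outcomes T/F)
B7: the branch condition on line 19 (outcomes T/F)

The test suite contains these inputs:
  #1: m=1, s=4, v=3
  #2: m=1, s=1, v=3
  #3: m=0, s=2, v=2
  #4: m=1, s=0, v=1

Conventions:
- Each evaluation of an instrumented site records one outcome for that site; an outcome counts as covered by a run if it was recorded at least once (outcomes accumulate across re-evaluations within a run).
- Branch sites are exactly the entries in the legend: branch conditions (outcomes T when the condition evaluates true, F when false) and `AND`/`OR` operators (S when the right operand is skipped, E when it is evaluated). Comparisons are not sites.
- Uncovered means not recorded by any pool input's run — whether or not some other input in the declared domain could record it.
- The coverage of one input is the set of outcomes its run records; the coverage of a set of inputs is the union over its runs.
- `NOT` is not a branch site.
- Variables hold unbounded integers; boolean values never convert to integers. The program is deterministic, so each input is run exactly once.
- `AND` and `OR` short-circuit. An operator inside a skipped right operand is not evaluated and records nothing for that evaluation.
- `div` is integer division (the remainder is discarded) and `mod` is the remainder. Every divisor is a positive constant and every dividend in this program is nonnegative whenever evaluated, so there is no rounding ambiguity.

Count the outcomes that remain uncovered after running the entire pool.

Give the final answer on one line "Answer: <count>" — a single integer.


run #1 (m=1, s=4, v=3) runs B2->E, B1->F, B4->S, B3->F, B5->F, B6->F, B7->T; records B1=F, B2=E, B3=F, B4=S, B5=F, B6=F, B7=T
run #2 (m=1, s=1, v=3) runs B2->E, B1->F, B4->S, B3->F, B5->F, B6->T; records B1=F, B2=E, B3=F, B4=S, B5=F, B6=T
run #3 (m=0, s=2, v=2) runs B2->S, B1->F, B4->E, B3->T, B5->T, B6->F, B7->F; records B1=F, B2=S, B3=T, B4=E, B5=T, B6=F, B7=F
run #4 (m=1, s=0, v=1) runs B2->S, B1->F, B4->E, B3->F, B5->T, B6->T; records B1=F, B2=S, B3=F, B4=E, B5=T, B6=T
union over the pool: B1=F, B2=S, B2=E, B3=T, B3=F, B4=S, B4=E, B5=T, B5=F, B6=T, B6=F, B7=T, B7=F
uncovered (1 of 14): B1=T
Answer: 1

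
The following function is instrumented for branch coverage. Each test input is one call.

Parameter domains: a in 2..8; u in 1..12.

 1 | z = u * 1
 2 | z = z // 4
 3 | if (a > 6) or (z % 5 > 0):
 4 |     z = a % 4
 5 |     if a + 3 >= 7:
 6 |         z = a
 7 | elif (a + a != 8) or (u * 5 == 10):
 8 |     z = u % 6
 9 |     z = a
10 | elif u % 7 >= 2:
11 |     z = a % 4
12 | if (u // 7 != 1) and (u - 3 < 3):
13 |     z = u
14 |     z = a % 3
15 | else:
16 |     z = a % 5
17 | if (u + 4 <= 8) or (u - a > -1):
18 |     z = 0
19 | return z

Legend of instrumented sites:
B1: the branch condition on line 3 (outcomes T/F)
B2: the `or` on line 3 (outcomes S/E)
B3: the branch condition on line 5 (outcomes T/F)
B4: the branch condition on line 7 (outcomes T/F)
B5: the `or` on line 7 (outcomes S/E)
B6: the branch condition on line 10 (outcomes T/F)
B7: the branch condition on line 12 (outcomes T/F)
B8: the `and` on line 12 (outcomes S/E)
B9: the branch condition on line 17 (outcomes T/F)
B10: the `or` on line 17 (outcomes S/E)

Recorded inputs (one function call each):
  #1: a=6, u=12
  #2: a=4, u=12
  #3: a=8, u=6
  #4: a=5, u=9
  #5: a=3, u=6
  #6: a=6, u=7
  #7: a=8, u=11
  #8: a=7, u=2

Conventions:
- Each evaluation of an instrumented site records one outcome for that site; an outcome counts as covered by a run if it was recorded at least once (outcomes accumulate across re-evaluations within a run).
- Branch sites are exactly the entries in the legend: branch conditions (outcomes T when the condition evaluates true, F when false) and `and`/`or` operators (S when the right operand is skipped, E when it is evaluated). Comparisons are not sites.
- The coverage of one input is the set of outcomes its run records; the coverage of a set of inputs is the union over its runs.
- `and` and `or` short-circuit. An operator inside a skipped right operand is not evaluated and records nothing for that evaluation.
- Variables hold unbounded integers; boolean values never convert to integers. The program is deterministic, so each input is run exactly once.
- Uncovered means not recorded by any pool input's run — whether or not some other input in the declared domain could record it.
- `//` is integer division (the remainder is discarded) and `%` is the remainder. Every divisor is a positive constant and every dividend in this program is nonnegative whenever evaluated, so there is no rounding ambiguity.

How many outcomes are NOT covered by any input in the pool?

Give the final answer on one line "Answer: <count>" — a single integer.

test 1 (a=6, u=12) fires B2->E, B1->T, B3->T, B8->S, B7->F, B10->E, B9->T; hits B1=T, B2=E, B3=T, B7=F, B8=S, B9=T, B10=E
test 2 (a=4, u=12) fires B2->E, B1->T, B3->T, B8->S, B7->F, B10->E, B9->T; hits B1=T, B2=E, B3=T, B7=F, B8=S, B9=T, B10=E
test 3 (a=8, u=6) fires B2->S, B1->T, B3->T, B8->E, B7->F, B10->E, B9->F; hits B1=T, B2=S, B3=T, B7=F, B8=E, B9=F, B10=E
test 4 (a=5, u=9) fires B2->E, B1->T, B3->T, B8->S, B7->F, B10->E, B9->T; hits B1=T, B2=E, B3=T, B7=F, B8=S, B9=T, B10=E
test 5 (a=3, u=6) fires B2->E, B1->T, B3->F, B8->E, B7->F, B10->E, B9->T; hits B1=T, B2=E, B3=F, B7=F, B8=E, B9=T, B10=E
test 6 (a=6, u=7) fires B2->E, B1->T, B3->T, B8->S, B7->F, B10->E, B9->T; hits B1=T, B2=E, B3=T, B7=F, B8=S, B9=T, B10=E
test 7 (a=8, u=11) fires B2->S, B1->T, B3->T, B8->S, B7->F, B10->E, B9->T; hits B1=T, B2=S, B3=T, B7=F, B8=S, B9=T, B10=E
test 8 (a=7, u=2) fires B2->S, B1->T, B3->T, B8->E, B7->T, B10->S, B9->T; hits B1=T, B2=S, B3=T, B7=T, B8=E, B9=T, B10=S
union over the pool: B1=T, B2=S, B2=E, B3=T, B3=F, B7=T, B7=F, B8=S, B8=E, B9=T, B9=F, B10=S, B10=E
uncovered (7 of 20): B1=F, B4=T, B4=F, B5=S, B5=E, B6=T, B6=F

Answer: 7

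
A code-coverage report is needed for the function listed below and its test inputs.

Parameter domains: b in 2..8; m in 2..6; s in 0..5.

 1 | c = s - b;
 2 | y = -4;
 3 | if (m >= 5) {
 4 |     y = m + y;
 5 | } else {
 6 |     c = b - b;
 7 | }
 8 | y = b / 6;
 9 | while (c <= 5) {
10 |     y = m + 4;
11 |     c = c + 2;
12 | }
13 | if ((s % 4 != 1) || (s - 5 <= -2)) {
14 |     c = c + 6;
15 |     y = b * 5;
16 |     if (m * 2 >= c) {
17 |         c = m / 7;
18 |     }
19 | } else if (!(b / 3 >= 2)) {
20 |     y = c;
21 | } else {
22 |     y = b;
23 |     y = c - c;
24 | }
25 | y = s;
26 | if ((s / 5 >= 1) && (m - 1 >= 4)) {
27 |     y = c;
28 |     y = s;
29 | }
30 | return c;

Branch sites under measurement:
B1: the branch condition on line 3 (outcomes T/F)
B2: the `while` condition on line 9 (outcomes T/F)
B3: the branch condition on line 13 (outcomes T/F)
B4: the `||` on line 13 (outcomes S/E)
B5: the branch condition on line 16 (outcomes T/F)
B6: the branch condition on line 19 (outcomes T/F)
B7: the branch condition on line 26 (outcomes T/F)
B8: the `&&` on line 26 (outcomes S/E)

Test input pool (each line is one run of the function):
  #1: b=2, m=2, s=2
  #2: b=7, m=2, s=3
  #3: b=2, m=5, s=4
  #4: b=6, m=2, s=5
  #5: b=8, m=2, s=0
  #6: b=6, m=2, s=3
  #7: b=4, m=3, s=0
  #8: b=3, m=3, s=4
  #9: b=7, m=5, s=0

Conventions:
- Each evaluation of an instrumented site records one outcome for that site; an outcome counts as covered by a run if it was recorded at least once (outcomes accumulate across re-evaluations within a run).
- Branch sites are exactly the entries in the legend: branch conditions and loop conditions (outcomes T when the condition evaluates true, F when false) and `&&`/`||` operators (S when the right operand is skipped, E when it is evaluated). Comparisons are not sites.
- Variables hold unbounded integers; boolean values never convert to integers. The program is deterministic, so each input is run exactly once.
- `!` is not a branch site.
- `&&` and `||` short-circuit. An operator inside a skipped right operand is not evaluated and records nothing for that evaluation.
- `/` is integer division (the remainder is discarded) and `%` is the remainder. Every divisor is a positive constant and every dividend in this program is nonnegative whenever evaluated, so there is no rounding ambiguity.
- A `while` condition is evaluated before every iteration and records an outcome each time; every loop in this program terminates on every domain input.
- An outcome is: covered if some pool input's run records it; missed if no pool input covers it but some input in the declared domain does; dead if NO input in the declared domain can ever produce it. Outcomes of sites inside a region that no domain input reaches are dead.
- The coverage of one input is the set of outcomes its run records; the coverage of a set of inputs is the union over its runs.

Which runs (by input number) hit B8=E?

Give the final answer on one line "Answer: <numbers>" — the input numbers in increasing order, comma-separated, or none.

input #1 (b=2, m=2, s=2): never hits B8=E
input #2 (b=7, m=2, s=3): never hits B8=E
input #3 (b=2, m=5, s=4): never hits B8=E
input #4 (b=6, m=2, s=5): hits B8=E
input #5 (b=8, m=2, s=0): never hits B8=E
input #6 (b=6, m=2, s=3): never hits B8=E
input #7 (b=4, m=3, s=0): never hits B8=E
input #8 (b=3, m=3, s=4): never hits B8=E
input #9 (b=7, m=5, s=0): never hits B8=E

Answer: 4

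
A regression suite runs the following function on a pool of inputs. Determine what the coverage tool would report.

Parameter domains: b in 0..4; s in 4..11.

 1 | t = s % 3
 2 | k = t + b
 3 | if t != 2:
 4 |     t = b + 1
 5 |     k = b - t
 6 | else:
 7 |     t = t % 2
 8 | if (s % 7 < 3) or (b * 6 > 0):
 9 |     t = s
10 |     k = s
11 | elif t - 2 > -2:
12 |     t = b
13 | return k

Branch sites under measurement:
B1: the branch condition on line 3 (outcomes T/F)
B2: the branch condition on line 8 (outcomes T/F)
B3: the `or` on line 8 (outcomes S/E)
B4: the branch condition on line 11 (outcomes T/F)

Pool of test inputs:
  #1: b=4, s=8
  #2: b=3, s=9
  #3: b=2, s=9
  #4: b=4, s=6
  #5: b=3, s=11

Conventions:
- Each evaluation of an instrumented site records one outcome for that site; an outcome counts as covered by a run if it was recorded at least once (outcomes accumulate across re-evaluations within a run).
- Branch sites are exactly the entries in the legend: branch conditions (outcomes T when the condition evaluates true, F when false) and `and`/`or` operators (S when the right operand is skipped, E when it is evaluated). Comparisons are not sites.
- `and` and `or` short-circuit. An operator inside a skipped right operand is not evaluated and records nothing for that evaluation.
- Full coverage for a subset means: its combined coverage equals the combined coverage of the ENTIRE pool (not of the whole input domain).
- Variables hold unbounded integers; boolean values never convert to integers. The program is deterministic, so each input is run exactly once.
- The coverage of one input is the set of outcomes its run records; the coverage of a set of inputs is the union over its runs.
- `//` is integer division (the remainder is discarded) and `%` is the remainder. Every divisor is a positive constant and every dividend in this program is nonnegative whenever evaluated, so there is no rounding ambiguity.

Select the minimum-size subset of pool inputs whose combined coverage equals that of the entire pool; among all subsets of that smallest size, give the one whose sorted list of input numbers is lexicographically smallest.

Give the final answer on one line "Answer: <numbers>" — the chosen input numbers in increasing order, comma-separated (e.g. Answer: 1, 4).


#1 (b=4, s=8) -> B1->F, B3->S, B2->T; covered: B1=F, B2=T, B3=S
#2 (b=3, s=9) -> B1->T, B3->S, B2->T; covered: B1=T, B2=T, B3=S
#3 (b=2, s=9) -> B1->T, B3->S, B2->T; covered: B1=T, B2=T, B3=S
#4 (b=4, s=6) -> B1->T, B3->E, B2->T; covered: B1=T, B2=T, B3=E
#5 (b=3, s=11) -> B1->F, B3->E, B2->T; covered: B1=F, B2=T, B3=E
pool-wide coverage (5 outcomes): B1=T, B1=F, B2=T, B3=S, B3=E
size 1 is not enough: best union over all size-1 subsets is 3/5
the canonical winner is {1, 4}: size 2, full 5-outcome coverage, earliest index list among size-2 covers
Answer: 1, 4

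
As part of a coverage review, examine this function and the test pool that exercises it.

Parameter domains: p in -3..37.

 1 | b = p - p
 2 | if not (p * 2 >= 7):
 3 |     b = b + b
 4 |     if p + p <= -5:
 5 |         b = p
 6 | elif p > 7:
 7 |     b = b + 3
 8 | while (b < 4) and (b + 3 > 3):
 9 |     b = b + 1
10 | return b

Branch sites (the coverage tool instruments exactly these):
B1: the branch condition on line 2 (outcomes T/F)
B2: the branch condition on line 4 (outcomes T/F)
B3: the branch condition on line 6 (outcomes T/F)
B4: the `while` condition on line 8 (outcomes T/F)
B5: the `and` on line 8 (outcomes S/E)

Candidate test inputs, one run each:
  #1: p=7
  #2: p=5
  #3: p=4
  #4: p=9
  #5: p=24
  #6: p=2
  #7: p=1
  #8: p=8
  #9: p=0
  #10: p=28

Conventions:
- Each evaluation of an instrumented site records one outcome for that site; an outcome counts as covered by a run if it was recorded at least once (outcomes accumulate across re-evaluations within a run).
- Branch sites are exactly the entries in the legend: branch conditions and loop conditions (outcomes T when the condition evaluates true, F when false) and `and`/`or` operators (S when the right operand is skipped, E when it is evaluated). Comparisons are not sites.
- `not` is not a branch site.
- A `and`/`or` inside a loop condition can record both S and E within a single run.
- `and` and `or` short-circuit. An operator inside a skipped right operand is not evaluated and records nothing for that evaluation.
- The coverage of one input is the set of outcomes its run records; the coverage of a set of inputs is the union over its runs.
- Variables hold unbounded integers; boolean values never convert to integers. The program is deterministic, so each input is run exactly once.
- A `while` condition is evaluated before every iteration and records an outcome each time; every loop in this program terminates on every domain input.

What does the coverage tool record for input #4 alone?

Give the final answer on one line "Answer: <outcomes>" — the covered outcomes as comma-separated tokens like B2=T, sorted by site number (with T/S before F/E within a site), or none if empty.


Tracing the run of input #4 (p=9):
  B1->F, B3->T, B5->E, B4->T, B5->S, B4->F
as a set, this run covers: B1=F, B3=T, B4=T, B4=F, B5=S, B5=E
Answer: B1=F, B3=T, B4=T, B4=F, B5=S, B5=E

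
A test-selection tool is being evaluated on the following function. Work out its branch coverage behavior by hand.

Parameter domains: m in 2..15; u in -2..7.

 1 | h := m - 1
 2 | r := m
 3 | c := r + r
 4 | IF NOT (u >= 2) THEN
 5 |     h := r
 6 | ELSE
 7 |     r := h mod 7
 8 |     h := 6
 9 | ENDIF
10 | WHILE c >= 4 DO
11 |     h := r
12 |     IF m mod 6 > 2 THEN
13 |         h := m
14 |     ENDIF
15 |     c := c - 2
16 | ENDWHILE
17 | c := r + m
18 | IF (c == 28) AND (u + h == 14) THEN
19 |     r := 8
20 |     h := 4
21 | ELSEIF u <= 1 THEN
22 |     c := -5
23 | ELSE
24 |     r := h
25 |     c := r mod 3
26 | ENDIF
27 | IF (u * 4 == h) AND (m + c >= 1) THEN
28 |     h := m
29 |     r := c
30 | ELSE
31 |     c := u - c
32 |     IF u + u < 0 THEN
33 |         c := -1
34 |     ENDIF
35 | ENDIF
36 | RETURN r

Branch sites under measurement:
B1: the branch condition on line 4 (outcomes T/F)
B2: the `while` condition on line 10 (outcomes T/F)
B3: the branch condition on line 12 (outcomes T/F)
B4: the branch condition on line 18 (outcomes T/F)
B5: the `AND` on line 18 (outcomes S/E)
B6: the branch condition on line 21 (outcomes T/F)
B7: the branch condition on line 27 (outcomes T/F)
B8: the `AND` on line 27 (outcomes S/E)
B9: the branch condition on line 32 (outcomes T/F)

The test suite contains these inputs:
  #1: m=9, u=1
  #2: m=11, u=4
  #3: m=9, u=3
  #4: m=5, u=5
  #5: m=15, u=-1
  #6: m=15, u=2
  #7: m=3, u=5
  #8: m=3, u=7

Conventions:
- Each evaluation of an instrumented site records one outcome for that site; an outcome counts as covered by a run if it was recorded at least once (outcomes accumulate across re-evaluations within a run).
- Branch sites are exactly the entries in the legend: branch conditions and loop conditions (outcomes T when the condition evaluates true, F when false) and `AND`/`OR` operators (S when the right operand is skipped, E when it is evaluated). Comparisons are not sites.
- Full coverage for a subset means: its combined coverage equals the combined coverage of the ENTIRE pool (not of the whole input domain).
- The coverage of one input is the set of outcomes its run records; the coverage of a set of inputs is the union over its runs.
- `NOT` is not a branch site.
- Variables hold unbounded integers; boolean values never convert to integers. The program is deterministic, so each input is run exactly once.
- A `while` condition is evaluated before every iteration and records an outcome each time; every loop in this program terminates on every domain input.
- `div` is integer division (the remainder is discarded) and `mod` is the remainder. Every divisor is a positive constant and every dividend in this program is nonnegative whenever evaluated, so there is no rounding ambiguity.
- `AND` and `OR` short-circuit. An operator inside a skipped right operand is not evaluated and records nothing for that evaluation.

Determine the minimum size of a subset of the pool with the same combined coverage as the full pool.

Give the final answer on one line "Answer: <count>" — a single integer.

input #1 (m=9, u=1): events B1->T, B2->T, B3->T, B2->T, B3->T, B2->T, B3->T, B2->T, B3->T, B2->T, B3->T, B2->T, B3->T, B2->T, ...; covers B1=T, B2=T, B2=F, B3=T, B4=F, B5=S, B6=T, B7=F, B8=S, B9=F
input #2 (m=11, u=4): events B1->F, B2->T, B3->T, B2->T, B3->T, B2->T, B3->T, B2->T, B3->T, B2->T, B3->T, B2->T, B3->T, B2->T, ...; covers B1=F, B2=T, B2=F, B3=T, B4=F, B5=S, B6=F, B7=F, B8=S, B9=F
input #3 (m=9, u=3): events B1->F, B2->T, B3->T, B2->T, B3->T, B2->T, B3->T, B2->T, B3->T, B2->T, B3->T, B2->T, B3->T, B2->T, ...; covers B1=F, B2=T, B2=F, B3=T, B4=F, B5=S, B6=F, B7=F, B8=S, B9=F
input #4 (m=5, u=5): events B1->F, B2->T, B3->T, B2->T, B3->T, B2->T, B3->T, B2->T, B3->T, B2->F, B5->S, B4->F, B6->F, B8->S, ...; covers B1=F, B2=T, B2=F, B3=T, B4=F, B5=S, B6=F, B7=F, B8=S, B9=F
input #5 (m=15, u=-1): events B1->T, B2->T, B3->T, B2->T, B3->T, B2->T, B3->T, B2->T, B3->T, B2->T, B3->T, B2->T, B3->T, B2->T, ...; covers B1=T, B2=T, B2=F, B3=T, B4=F, B5=S, B6=T, B7=F, B8=S, B9=T
input #6 (m=15, u=2): events B1->F, B2->T, B3->T, B2->T, B3->T, B2->T, B3->T, B2->T, B3->T, B2->T, B3->T, B2->T, B3->T, B2->T, ...; covers B1=F, B2=T, B2=F, B3=T, B4=F, B5=S, B6=F, B7=F, B8=S, B9=F
input #7 (m=3, u=5): events B1->F, B2->T, B3->T, B2->T, B3->T, B2->F, B5->S, B4->F, B6->F, B8->S, B7->F, B9->F; covers B1=F, B2=T, B2=F, B3=T, B4=F, B5=S, B6=F, B7=F, B8=S, B9=F
input #8 (m=3, u=7): events B1->F, B2->T, B3->T, B2->T, B3->T, B2->F, B5->S, B4->F, B6->F, B8->S, B7->F, B9->F; covers B1=F, B2=T, B2=F, B3=T, B4=F, B5=S, B6=F, B7=F, B8=S, B9=F
the full pool covers 13 outcomes: B1=T, B1=F, B2=T, B2=F, B3=T, B4=F, B5=S, B6=T, B6=F, B7=F, B8=S, B9=T, B9=F
checked all size-1 subsets: none covers 13 outcomes (max 10/13)
at size 2, {2, 5} reaches all 13 outcomes; every lexicographically earlier size-2 subset fails

Answer: 2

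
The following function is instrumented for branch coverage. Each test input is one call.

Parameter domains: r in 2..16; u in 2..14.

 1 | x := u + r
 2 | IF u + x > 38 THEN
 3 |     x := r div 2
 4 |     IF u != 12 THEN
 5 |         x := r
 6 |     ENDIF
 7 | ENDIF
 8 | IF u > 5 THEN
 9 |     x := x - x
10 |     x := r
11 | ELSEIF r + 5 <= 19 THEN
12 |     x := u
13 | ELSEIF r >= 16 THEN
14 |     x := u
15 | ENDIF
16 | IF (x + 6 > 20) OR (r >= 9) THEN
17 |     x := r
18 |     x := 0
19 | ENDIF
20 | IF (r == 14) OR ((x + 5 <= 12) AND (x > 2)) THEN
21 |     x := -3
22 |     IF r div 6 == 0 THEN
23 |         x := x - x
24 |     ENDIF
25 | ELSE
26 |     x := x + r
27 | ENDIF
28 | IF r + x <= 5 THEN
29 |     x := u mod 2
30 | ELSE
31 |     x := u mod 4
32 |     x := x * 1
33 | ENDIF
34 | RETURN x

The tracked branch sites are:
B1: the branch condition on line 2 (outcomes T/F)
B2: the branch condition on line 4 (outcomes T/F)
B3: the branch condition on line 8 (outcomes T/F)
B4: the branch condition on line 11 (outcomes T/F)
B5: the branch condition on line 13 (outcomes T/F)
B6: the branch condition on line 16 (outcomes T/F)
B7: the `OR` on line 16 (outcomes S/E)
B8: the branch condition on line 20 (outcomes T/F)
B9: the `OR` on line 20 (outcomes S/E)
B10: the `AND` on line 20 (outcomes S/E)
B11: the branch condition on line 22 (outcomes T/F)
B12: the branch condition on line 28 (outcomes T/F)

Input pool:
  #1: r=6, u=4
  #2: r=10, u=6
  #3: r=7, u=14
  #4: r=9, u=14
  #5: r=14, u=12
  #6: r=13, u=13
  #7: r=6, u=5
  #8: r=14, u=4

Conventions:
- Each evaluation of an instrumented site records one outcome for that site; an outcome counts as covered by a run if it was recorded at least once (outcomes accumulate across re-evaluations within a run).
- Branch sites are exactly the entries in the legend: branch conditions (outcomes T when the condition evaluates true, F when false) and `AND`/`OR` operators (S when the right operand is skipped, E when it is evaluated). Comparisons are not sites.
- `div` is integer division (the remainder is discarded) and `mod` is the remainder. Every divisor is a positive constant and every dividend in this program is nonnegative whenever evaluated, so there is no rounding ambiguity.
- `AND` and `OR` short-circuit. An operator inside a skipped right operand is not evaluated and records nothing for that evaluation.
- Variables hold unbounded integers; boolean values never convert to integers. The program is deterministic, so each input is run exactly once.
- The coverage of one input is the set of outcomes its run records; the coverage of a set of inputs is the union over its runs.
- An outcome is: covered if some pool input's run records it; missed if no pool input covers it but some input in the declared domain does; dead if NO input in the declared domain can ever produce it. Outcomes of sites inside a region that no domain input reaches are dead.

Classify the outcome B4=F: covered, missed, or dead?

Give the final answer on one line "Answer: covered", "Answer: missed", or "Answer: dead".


no pool input records B4=F
but domain input (r=15, u=2) does record it -> reachable, so missed
Answer: missed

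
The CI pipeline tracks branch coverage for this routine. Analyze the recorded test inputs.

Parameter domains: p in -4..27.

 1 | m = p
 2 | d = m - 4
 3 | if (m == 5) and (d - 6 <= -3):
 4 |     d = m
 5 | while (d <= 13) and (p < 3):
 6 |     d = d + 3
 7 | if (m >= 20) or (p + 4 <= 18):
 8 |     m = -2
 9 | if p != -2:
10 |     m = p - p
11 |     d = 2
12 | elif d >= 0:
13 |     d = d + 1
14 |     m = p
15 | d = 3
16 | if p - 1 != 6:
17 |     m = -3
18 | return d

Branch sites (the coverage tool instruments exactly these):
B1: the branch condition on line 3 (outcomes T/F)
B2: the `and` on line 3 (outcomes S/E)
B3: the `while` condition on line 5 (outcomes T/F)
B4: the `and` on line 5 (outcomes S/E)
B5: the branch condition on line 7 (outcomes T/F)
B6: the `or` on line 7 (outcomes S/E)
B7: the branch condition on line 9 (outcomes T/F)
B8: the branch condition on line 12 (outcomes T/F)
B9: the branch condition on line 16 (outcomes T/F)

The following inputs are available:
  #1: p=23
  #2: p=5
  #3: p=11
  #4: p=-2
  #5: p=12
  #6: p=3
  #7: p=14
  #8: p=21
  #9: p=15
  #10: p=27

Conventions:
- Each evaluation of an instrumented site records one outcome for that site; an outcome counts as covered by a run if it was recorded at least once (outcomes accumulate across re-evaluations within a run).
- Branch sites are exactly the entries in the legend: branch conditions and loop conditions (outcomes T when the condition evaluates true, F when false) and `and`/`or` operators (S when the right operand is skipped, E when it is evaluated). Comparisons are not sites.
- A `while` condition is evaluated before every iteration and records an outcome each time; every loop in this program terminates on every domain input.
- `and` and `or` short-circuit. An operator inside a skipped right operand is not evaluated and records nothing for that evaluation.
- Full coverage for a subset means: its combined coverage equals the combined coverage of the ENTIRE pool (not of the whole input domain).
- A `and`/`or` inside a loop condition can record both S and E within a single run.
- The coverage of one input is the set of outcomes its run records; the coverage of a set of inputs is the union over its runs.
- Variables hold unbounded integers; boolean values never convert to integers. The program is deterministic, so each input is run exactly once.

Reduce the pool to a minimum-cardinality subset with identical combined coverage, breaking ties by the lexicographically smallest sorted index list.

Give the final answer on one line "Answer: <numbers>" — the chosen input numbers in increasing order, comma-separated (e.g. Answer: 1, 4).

test 1 (p=23) fires B2->S, B1->F, B4->S, B3->F, B6->S, B5->T, B7->T, B9->T; hits B1=F, B2=S, B3=F, B4=S, B5=T, B6=S, B7=T, B9=T
test 2 (p=5) fires B2->E, B1->T, B4->E, B3->F, B6->E, B5->T, B7->T, B9->T; hits B1=T, B2=E, B3=F, B4=E, B5=T, B6=E, B7=T, B9=T
test 3 (p=11) fires B2->S, B1->F, B4->E, B3->F, B6->E, B5->T, B7->T, B9->T; hits B1=F, B2=S, B3=F, B4=E, B5=T, B6=E, B7=T, B9=T
test 4 (p=-2) fires B2->S, B1->F, B4->E, B3->T, B4->E, B3->T, B4->E, B3->T, B4->E, B3->T, B4->E, B3->T, B4->E, B3->T, ...; hits B1=F, B2=S, B3=T, B3=F, B4=S, B4=E, B5=T, B6=E, B7=F, B8=T, B9=T
test 5 (p=12) fires B2->S, B1->F, B4->E, B3->F, B6->E, B5->T, B7->T, B9->T; hits B1=F, B2=S, B3=F, B4=E, B5=T, B6=E, B7=T, B9=T
test 6 (p=3) fires B2->S, B1->F, B4->E, B3->F, B6->E, B5->T, B7->T, B9->T; hits B1=F, B2=S, B3=F, B4=E, B5=T, B6=E, B7=T, B9=T
test 7 (p=14) fires B2->S, B1->F, B4->E, B3->F, B6->E, B5->T, B7->T, B9->T; hits B1=F, B2=S, B3=F, B4=E, B5=T, B6=E, B7=T, B9=T
test 8 (p=21) fires B2->S, B1->F, B4->S, B3->F, B6->S, B5->T, B7->T, B9->T; hits B1=F, B2=S, B3=F, B4=S, B5=T, B6=S, B7=T, B9=T
test 9 (p=15) fires B2->S, B1->F, B4->E, B3->F, B6->E, B5->F, B7->T, B9->T; hits B1=F, B2=S, B3=F, B4=E, B5=F, B6=E, B7=T, B9=T
test 10 (p=27) fires B2->S, B1->F, B4->S, B3->F, B6->S, B5->T, B7->T, B9->T; hits B1=F, B2=S, B3=F, B4=S, B5=T, B6=S, B7=T, B9=T
union over all inputs: B1=T, B1=F, B2=S, B2=E, B3=T, B3=F, B4=S, B4=E, B5=T, B5=F, B6=S, B6=E, B7=T, B7=F, B8=T, B9=T (16 outcomes)
every size-1 subset falls short of the 16 outcomes (best: 11/16)
every size-2 subset falls short of the 16 outcomes (best: 14/16)
every size-3 subset falls short of the 16 outcomes (best: 15/16)
size 4: inputs {1, 2, 4, 9} cover all 16 outcomes, and no lexicographically smaller subset of this size does

Answer: 1, 2, 4, 9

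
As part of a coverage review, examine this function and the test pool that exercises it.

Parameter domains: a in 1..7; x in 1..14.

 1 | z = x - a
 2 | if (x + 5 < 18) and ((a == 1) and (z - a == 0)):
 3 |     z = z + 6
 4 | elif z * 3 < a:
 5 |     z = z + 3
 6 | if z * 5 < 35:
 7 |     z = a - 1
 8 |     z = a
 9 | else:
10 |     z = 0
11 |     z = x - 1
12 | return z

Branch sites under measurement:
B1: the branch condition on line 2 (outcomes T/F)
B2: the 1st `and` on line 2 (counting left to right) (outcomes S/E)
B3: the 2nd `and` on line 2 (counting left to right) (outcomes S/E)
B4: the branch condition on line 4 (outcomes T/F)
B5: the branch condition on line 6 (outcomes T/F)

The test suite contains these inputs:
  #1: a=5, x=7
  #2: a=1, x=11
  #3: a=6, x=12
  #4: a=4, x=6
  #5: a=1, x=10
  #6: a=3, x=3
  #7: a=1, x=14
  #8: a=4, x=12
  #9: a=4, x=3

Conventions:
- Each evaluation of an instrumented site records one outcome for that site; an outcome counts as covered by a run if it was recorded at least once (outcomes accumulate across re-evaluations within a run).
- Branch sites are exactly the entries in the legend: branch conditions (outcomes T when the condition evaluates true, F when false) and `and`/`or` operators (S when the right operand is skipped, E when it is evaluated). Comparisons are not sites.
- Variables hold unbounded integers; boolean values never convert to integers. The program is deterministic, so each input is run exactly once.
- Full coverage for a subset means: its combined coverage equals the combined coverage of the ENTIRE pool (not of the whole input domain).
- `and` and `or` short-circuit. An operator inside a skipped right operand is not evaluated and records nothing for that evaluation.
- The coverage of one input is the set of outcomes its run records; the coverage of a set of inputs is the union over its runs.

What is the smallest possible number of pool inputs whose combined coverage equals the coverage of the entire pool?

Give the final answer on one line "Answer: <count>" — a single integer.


test 1 (a=5, x=7) fires B2->E, B3->S, B1->F, B4->F, B5->T; hits B1=F, B2=E, B3=S, B4=F, B5=T
test 2 (a=1, x=11) fires B2->E, B3->E, B1->F, B4->F, B5->F; hits B1=F, B2=E, B3=E, B4=F, B5=F
test 3 (a=6, x=12) fires B2->E, B3->S, B1->F, B4->F, B5->T; hits B1=F, B2=E, B3=S, B4=F, B5=T
test 4 (a=4, x=6) fires B2->E, B3->S, B1->F, B4->F, B5->T; hits B1=F, B2=E, B3=S, B4=F, B5=T
test 5 (a=1, x=10) fires B2->E, B3->E, B1->F, B4->F, B5->F; hits B1=F, B2=E, B3=E, B4=F, B5=F
test 6 (a=3, x=3) fires B2->E, B3->S, B1->F, B4->T, B5->T; hits B1=F, B2=E, B3=S, B4=T, B5=T
test 7 (a=1, x=14) fires B2->S, B1->F, B4->F, B5->F; hits B1=F, B2=S, B4=F, B5=F
test 8 (a=4, x=12) fires B2->E, B3->S, B1->F, B4->F, B5->F; hits B1=F, B2=E, B3=S, B4=F, B5=F
test 9 (a=4, x=3) fires B2->E, B3->S, B1->F, B4->T, B5->T; hits B1=F, B2=E, B3=S, B4=T, B5=T
union over all inputs: B1=F, B2=S, B2=E, B3=S, B3=E, B4=T, B4=F, B5=T, B5=F (9 outcomes)
every size-1 subset falls short of the 9 outcomes (best: 5/9)
every size-2 subset falls short of the 9 outcomes (best: 8/9)
size 3: inputs {2, 6, 7} cover all 9 outcomes, and no lexicographically smaller subset of this size does
Answer: 3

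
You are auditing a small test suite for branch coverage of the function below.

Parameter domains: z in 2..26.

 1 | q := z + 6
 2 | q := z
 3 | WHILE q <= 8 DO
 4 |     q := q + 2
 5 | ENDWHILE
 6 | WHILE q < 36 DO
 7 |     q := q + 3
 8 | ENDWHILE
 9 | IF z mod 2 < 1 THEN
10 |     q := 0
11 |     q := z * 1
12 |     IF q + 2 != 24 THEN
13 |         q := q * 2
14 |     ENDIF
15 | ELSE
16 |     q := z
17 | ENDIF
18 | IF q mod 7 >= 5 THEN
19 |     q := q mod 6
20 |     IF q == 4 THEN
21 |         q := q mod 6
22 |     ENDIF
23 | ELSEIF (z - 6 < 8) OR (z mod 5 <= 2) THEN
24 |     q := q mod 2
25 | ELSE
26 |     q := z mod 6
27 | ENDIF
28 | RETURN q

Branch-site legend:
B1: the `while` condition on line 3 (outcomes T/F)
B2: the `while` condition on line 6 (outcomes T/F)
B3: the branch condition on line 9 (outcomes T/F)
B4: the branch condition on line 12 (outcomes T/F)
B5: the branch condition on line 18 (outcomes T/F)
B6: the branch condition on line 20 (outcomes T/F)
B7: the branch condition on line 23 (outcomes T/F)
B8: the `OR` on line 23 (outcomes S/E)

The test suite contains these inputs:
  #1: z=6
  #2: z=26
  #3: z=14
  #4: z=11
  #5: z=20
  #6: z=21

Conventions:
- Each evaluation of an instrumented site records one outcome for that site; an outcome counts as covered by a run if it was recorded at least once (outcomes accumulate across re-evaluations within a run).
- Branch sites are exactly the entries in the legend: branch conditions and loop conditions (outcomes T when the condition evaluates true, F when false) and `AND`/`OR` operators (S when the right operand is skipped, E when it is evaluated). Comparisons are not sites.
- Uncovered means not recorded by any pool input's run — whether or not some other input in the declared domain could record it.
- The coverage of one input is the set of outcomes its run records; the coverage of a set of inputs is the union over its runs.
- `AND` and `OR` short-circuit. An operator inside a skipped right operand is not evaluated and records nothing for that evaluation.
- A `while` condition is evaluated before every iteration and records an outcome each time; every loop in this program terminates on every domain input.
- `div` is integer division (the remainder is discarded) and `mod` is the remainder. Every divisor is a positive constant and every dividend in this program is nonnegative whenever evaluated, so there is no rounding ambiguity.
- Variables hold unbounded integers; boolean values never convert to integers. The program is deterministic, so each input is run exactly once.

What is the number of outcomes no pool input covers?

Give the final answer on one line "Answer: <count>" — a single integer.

run #1 (z=6) runs B1->T, B1->T, B1->F, B2->T, B2->T, B2->T, B2->T, B2->T, B2->T, B2->T, B2->T, B2->T, B2->F, B3->T, ...; records B1=T, B1=F, B2=T, B2=F, B3=T, B4=T, B5=T, B6=F
run #2 (z=26) runs B1->F, B2->T, B2->T, B2->T, B2->T, B2->F, B3->T, B4->T, B5->F, B8->E, B7->T; records B1=F, B2=T, B2=F, B3=T, B4=T, B5=F, B7=T, B8=E
run #3 (z=14) runs B1->F, B2->T, B2->T, B2->T, B2->T, B2->T, B2->T, B2->T, B2->T, B2->F, B3->T, B4->T, B5->F, B8->E, ...; records B1=F, B2=T, B2=F, B3=T, B4=T, B5=F, B7=F, B8=E
run #4 (z=11) runs B1->F, B2->T, B2->T, B2->T, B2->T, B2->T, B2->T, B2->T, B2->T, B2->T, B2->F, B3->F, B5->F, B8->S, ...; records B1=F, B2=T, B2=F, B3=F, B5=F, B7=T, B8=S
run #5 (z=20) runs B1->F, B2->T, B2->T, B2->T, B2->T, B2->T, B2->T, B2->F, B3->T, B4->T, B5->T, B6->T; records B1=F, B2=T, B2=F, B3=T, B4=T, B5=T, B6=T
run #6 (z=21) runs B1->F, B2->T, B2->T, B2->T, B2->T, B2->T, B2->F, B3->F, B5->F, B8->E, B7->T; records B1=F, B2=T, B2=F, B3=F, B5=F, B7=T, B8=E
union over the pool: B1=T, B1=F, B2=T, B2=F, B3=T, B3=F, B4=T, B5=T, B5=F, B6=T, B6=F, B7=T, B7=F, B8=S, B8=E
uncovered (1 of 16): B4=F

Answer: 1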